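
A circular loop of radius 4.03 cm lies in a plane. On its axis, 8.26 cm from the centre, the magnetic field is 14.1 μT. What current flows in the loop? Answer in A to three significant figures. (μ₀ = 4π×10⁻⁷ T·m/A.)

I ≈ 10.7 A

On the axis of a loop, B = μ₀IR²/[2(R²+z²)^(3/2)], so I = 2B(R²+z²)^(3/2)/(μ₀R²).
R² + z² = 0.001624 + 0.006823 = 0.008447 m²; raised to 3/2 gives 7.76×10⁻⁴ m³.
I = 2 × 1.41×10⁻⁵ × 7.76×10⁻⁴ / (1.26×10⁻⁶ × 0.001624) = 10.7 A.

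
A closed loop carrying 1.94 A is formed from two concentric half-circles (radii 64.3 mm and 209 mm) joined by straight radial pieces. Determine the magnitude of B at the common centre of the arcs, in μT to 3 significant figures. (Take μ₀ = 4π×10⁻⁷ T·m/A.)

The radial connectors point toward the centre, so dl × r̂ = 0 and they contribute nothing.
Each semicircle gives μ₀I/(4R): inner arc 9.48×10⁻⁶ T, outer arc 2.92×10⁻⁶ T.
The two arcs carry current in opposite angular senses, so their fields oppose: B = |9.48×10⁻⁶ − 2.92×10⁻⁶| = 6.56×10⁻⁶ T.

B ≈ 6.56 μT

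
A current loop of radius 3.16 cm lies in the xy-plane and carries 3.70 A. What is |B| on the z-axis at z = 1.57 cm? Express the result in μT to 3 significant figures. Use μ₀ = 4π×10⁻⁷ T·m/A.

On the axis of a circular loop, B = μ₀IR² / [2(R²+z²)^(3/2)].
R² + z² = (0.0316)² + (0.0157)² = 0.001245 m², and (R²+z²)^(3/2) = 4.39×10⁻⁵ m³.
B = (4π×10⁻⁷ × 3.70 × 0.0009986) / (2 × 4.39×10⁻⁵) = 5.28×10⁻⁵ T.

B ≈ 52.8 μT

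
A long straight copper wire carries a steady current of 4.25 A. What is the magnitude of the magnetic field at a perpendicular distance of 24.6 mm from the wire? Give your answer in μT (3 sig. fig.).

B ≈ 34.6 μT

For an infinitely long straight wire, B = μ₀I/(2πd).
B = (4π×10⁻⁷ × 4.25) / (2π × 0.0246) = 3.46×10⁻⁵ T.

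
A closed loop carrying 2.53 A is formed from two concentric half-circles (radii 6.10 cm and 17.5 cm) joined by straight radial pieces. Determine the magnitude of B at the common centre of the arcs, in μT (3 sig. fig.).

The radial connectors point toward the centre, so dl × r̂ = 0 and they contribute nothing.
Each semicircle gives μ₀I/(4R): inner arc 1.30×10⁻⁵ T, outer arc 4.54×10⁻⁶ T.
The two arcs carry current in opposite angular senses, so their fields oppose: B = |1.30×10⁻⁵ − 4.54×10⁻⁶| = 8.49×10⁻⁶ T.

B ≈ 8.49 μT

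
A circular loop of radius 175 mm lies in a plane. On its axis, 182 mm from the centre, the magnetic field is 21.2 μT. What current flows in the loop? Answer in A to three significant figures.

I ≈ 17.7 A

On the axis of a loop, B = μ₀IR²/[2(R²+z²)^(3/2)], so I = 2B(R²+z²)^(3/2)/(μ₀R²).
R² + z² = 0.03063 + 0.03312 = 0.06375 m²; raised to 3/2 gives 1.61×10⁻² m³.
I = 2 × 2.12×10⁻⁵ × 1.61×10⁻² / (1.26×10⁻⁶ × 0.03063) = 17.7 A.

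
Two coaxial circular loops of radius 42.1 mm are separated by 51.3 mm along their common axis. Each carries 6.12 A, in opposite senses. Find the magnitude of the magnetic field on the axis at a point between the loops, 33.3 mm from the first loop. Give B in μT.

B ≈ 26.9 μT

Each loop contributes B = μ₀IR²/[2(R²+z²)^(3/2)] on the axis, with z measured from that loop.
Loop 1 (z = 0.0333 m): B₁ = 4.41×10⁻⁵ T. Loop 2 (z = 0.018 m): B₂ = 7.10×10⁻⁵ T.
The fields oppose: B = |B₁ − B₂| = 2.69×10⁻⁵ T.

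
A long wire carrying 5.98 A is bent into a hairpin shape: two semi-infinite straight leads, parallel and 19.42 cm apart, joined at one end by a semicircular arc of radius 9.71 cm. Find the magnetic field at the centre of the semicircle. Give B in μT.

B ≈ 31.7 μT

The semicircular arc contributes B_arc = μ₀I·π/(4πR) = μ₀I/(4R) = 1.93×10⁻⁵ T.
Each semi-infinite lead is at perpendicular distance R = 0.0971 m from the centre, with the perpendicular foot at its near end, so it contributes μ₀I/(4πR); both point the same way, together 1.23×10⁻⁵ T.
Arc and leads all point the same direction: B = 1.93×10⁻⁵ + 1.23×10⁻⁵ = 3.17×10⁻⁵ T.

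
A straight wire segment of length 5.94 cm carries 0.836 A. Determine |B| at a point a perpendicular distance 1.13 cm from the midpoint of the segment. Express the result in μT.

For a finite straight segment, B = (μ₀I/4πd)(sinθ₁ + sinθ₂), where θ₁, θ₂ are the angles from the perpendicular to each end.
The perpendicular from the point meets the wire at its midpoint, so each end is L/2 = 0.0297 m away along the wire.
sinθ₁ = 0.0297/√(0.0297²+0.0113²) = 0.9346; sinθ₂ = 0.0297/√(0.0297²+0.0113²) = 0.9346.
B = (4π×10⁻⁷ × 0.836) / (4π × 0.0113) × (0.9346 + 0.9346) = 1.38×10⁻⁵ T.

B ≈ 13.8 μT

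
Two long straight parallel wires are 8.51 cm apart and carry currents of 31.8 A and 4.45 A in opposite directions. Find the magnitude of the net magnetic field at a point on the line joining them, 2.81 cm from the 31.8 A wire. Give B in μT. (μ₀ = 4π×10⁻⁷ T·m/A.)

B ≈ 242 μT

Each long wire gives B = μ₀I/(2πd). Distances are d₁ = 0.0281 m and d₂ = 0.057 m.
B₁ = 2.26×10⁻⁴ T, B₂ = 1.56×10⁻⁵ T.
Between antiparallel currents both contributions point the same way, so they add. B = B₁ + B₂ = 2.26×10⁻⁴ + 1.56×10⁻⁵ = 2.42×10⁻⁴ T.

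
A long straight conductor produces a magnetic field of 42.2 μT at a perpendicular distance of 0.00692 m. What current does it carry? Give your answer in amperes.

For a long straight wire B = μ₀I/(2πd), so I = 2πdB/μ₀.
I = 2π × 0.00692 × 4.22×10⁻⁵ / (4π×10⁻⁷) = 1.46 A.

I ≈ 1.46 A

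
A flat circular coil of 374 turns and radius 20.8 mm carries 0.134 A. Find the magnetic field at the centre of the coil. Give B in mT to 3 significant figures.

B ≈ 1.51 mT

For an N-turn flat coil, B = Nμ₀I/(2R) with R = 0.0208 m.
B = 374 × 4.05×10⁻⁶ T = 1.51×10⁻³ T.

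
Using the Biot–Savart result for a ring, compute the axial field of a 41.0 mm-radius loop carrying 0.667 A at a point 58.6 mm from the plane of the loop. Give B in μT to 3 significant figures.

On the axis of a circular loop, B = μ₀IR² / [2(R²+z²)^(3/2)].
R² + z² = (0.041)² + (0.0586)² = 0.005115 m², and (R²+z²)^(3/2) = 3.66×10⁻⁴ m³.
B = (4π×10⁻⁷ × 0.667 × 0.001681) / (2 × 3.66×10⁻⁴) = 1.93×10⁻⁶ T.

B ≈ 1.93 μT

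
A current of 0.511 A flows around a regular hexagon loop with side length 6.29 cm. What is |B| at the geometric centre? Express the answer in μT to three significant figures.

Each side is a finite straight segment at perpendicular distance d = a/(2 tan(π/6)) = 0.05447 m from the centre, with end-angles ±π/6.
One side contributes B₁ = (μ₀I/4πd)·2 sin(π/6) = 9.38×10⁻⁷ T.
All 6 sides add in the same direction: B = 6 × 9.38×10⁻⁷ = 5.63×10⁻⁶ T.

B ≈ 5.63 μT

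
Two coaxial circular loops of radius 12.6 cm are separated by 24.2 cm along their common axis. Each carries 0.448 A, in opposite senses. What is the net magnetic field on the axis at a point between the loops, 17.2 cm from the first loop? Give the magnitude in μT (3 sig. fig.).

Each loop contributes B = μ₀IR²/[2(R²+z²)^(3/2)] on the axis, with z measured from that loop.
Loop 1 (z = 0.172 m): B₁ = 4.61×10⁻⁷ T. Loop 2 (z = 0.07 m): B₂ = 1.49×10⁻⁶ T.
The fields oppose: B = |B₁ − B₂| = 1.03×10⁻⁶ T.

B ≈ 1.03 μT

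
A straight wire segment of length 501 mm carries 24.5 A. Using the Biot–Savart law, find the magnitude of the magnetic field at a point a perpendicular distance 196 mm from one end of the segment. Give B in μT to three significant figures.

B ≈ 11.6 μT

For a finite straight segment, B = (μ₀I/4πd)(sinθ₁ + sinθ₂), where θ₁, θ₂ are the angles from the perpendicular to each end.
The perpendicular foot is at one end, so the two end-offsets along the wire are 0 and L = 0.501 m.
sinθ₁ = 0/√(0²+0.196²) = 0.0000; sinθ₂ = 0.501/√(0.501²+0.196²) = 0.9313.
B = (4π×10⁻⁷ × 24.5) / (4π × 0.196) × (0.0000 + 0.9313) = 1.16×10⁻⁵ T.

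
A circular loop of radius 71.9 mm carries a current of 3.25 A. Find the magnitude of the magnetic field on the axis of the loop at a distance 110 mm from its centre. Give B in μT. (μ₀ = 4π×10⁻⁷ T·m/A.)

B ≈ 4.65 μT

On the axis of a circular loop, B = μ₀IR² / [2(R²+z²)^(3/2)].
R² + z² = (0.0719)² + (0.11)² = 0.01727 m², and (R²+z²)^(3/2) = 2.27×10⁻³ m³.
B = (4π×10⁻⁷ × 3.25 × 0.00517) / (2 × 2.27×10⁻³) = 4.65×10⁻⁶ T.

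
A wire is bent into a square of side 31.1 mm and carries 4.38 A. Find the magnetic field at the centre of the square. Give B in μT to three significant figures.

Each side is a finite straight segment at perpendicular distance d = a/(2 tan(π/4)) = 0.01555 m from the centre, with end-angles ±π/4.
One side contributes B₁ = (μ₀I/4πd)·2 sin(π/4) = 3.98×10⁻⁵ T.
All 4 sides add in the same direction: B = 4 × 3.98×10⁻⁵ = 1.59×10⁻⁴ T.

B ≈ 159 μT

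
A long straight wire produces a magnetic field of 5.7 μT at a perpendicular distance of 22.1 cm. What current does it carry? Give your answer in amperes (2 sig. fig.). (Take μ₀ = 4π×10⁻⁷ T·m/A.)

I ≈ 6.3 A

For a long straight wire B = μ₀I/(2πd), so I = 2πdB/μ₀.
I = 2π × 0.221 × 5.70×10⁻⁶ / (4π×10⁻⁷) = 6.30 A.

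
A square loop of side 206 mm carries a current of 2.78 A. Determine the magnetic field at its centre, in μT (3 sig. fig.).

B ≈ 15.3 μT

Each side is a finite straight segment at perpendicular distance d = a/(2 tan(π/4)) = 0.103 m from the centre, with end-angles ±π/4.
One side contributes B₁ = (μ₀I/4πd)·2 sin(π/4) = 3.82×10⁻⁶ T.
All 4 sides add in the same direction: B = 4 × 3.82×10⁻⁶ = 1.53×10⁻⁵ T.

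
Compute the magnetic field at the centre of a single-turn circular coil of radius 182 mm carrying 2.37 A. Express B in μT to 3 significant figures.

B ≈ 8.18 μT

At the centre of a circular loop the Biot–Savart law gives B = μ₀I/(2R).
B = (4π×10⁻⁷ × 2.37) / (2 × 0.182) = 8.18×10⁻⁶ T.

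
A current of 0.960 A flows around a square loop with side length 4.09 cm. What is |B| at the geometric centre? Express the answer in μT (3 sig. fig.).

B ≈ 26.6 μT

Each side is a finite straight segment at perpendicular distance d = a/(2 tan(π/4)) = 0.02045 m from the centre, with end-angles ±π/4.
One side contributes B₁ = (μ₀I/4πd)·2 sin(π/4) = 6.64×10⁻⁶ T.
All 4 sides add in the same direction: B = 4 × 6.64×10⁻⁶ = 2.66×10⁻⁵ T.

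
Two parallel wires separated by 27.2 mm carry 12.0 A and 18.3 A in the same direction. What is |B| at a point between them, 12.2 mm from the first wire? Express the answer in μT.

Each long wire gives B = μ₀I/(2πd). Distances are d₁ = 0.0122 m and d₂ = 0.015 m.
B₁ = 1.97×10⁻⁴ T, B₂ = 2.44×10⁻⁴ T.
Between parallel currents the two contributions point in opposite directions, so they subtract. B = |B₁ − B₂| = |1.97×10⁻⁴ − 2.44×10⁻⁴| = 4.73×10⁻⁵ T.

B ≈ 47.3 μT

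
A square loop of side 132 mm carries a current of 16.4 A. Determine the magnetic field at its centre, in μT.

Each side is a finite straight segment at perpendicular distance d = a/(2 tan(π/4)) = 0.066 m from the centre, with end-angles ±π/4.
One side contributes B₁ = (μ₀I/4πd)·2 sin(π/4) = 3.51×10⁻⁵ T.
All 4 sides add in the same direction: B = 4 × 3.51×10⁻⁵ = 1.41×10⁻⁴ T.

B ≈ 141 μT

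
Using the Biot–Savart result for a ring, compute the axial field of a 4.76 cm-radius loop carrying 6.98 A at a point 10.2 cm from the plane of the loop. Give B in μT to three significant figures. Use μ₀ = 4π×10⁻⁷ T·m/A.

On the axis of a circular loop, B = μ₀IR² / [2(R²+z²)^(3/2)].
R² + z² = (0.0476)² + (0.102)² = 0.01267 m², and (R²+z²)^(3/2) = 1.43×10⁻³ m³.
B = (4π×10⁻⁷ × 6.98 × 0.002266) / (2 × 1.43×10⁻³) = 6.97×10⁻⁶ T.

B ≈ 6.97 μT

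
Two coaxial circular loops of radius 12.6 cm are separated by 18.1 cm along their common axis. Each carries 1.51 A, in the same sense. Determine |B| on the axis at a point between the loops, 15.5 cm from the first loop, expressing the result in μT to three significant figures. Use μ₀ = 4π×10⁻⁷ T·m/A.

Each loop contributes B = μ₀IR²/[2(R²+z²)^(3/2)] on the axis, with z measured from that loop.
Loop 1 (z = 0.155 m): B₁ = 1.89×10⁻⁶ T. Loop 2 (z = 0.026 m): B₂ = 7.07×10⁻⁶ T.
The fields add: B = B₁ + B₂ = 8.96×10⁻⁶ T.

B ≈ 8.96 μT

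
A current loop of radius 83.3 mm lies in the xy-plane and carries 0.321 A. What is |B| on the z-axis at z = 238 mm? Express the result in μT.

On the axis of a circular loop, B = μ₀IR² / [2(R²+z²)^(3/2)].
R² + z² = (0.0833)² + (0.238)² = 0.06358 m², and (R²+z²)^(3/2) = 1.60×10⁻² m³.
B = (4π×10⁻⁷ × 0.321 × 0.006939) / (2 × 1.60×10⁻²) = 8.73×10⁻⁸ T.

B ≈ 0.0873 μT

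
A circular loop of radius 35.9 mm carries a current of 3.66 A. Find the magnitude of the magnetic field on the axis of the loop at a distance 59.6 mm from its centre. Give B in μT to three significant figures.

On the axis of a circular loop, B = μ₀IR² / [2(R²+z²)^(3/2)].
R² + z² = (0.0359)² + (0.0596)² = 0.004841 m², and (R²+z²)^(3/2) = 3.37×10⁻⁴ m³.
B = (4π×10⁻⁷ × 3.66 × 0.001289) / (2 × 3.37×10⁻⁴) = 8.80×10⁻⁶ T.

B ≈ 8.80 μT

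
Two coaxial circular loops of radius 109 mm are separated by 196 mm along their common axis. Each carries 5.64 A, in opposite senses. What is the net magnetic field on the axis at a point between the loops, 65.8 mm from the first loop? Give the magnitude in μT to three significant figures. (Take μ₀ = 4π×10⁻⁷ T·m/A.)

B ≈ 11.8 μT

Each loop contributes B = μ₀IR²/[2(R²+z²)^(3/2)] on the axis, with z measured from that loop.
Loop 1 (z = 0.0658 m): B₁ = 2.04×10⁻⁵ T. Loop 2 (z = 0.1302 m): B₂ = 8.60×10⁻⁶ T.
The fields oppose: B = |B₁ − B₂| = 1.18×10⁻⁵ T.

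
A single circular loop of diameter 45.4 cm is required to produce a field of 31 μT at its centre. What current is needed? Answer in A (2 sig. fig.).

At the centre of a circular loop B = μ₀I/(2R), so I = 2RB/μ₀.
With R = 0.227 m, I = 2 × 0.227 × 3.10×10⁻⁵ / (4π×10⁻⁷) = 11.2 A.

I ≈ 11 A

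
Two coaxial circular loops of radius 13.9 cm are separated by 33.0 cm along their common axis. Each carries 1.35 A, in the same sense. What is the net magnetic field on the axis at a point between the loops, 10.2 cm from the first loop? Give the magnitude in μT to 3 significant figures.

Each loop contributes B = μ₀IR²/[2(R²+z²)^(3/2)] on the axis, with z measured from that loop.
Loop 1 (z = 0.102 m): B₁ = 3.20×10⁻⁶ T. Loop 2 (z = 0.228 m): B₂ = 8.61×10⁻⁷ T.
The fields add: B = B₁ + B₂ = 4.06×10⁻⁶ T.

B ≈ 4.06 μT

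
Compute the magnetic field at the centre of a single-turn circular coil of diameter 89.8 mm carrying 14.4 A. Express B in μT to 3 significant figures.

At the centre of a circular loop the Biot–Savart law gives B = μ₀I/(2R) (so R = 0.0449 m).
B = (4π×10⁻⁷ × 14.4) / (2 × 0.0449) = 2.02×10⁻⁴ T.

B ≈ 202 μT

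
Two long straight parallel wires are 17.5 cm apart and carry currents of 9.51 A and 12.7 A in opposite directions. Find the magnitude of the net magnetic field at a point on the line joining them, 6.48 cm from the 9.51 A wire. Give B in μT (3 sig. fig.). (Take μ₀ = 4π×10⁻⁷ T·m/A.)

Each long wire gives B = μ₀I/(2πd). Distances are d₁ = 0.0648 m and d₂ = 0.1102 m.
B₁ = 2.94×10⁻⁵ T, B₂ = 2.30×10⁻⁵ T.
Between antiparallel currents both contributions point the same way, so they add. B = B₁ + B₂ = 2.94×10⁻⁵ + 2.30×10⁻⁵ = 5.24×10⁻⁵ T.

B ≈ 52.4 μT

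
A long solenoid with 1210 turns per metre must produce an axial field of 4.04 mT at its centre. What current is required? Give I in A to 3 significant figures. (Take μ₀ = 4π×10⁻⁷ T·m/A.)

I ≈ 2.66 A

Inside a long solenoid B = μ₀nI with n = 1210 m⁻¹, so I = B/(μ₀n).
I = 4.04×10⁻³ / (4π×10⁻⁷ × 1210) = 2.66 A.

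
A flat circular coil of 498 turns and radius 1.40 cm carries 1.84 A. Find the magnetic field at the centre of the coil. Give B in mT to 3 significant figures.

For an N-turn flat coil, B = Nμ₀I/(2R) with R = 0.014 m.
B = 498 × 8.26×10⁻⁵ T = 4.11×10⁻² T.

B ≈ 41.1 mT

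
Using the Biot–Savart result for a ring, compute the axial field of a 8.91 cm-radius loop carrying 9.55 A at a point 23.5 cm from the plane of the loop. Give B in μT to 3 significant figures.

B ≈ 3.00 μT

On the axis of a circular loop, B = μ₀IR² / [2(R²+z²)^(3/2)].
R² + z² = (0.0891)² + (0.235)² = 0.06316 m², and (R²+z²)^(3/2) = 1.59×10⁻² m³.
B = (4π×10⁻⁷ × 9.55 × 0.007939) / (2 × 1.59×10⁻²) = 3.00×10⁻⁶ T.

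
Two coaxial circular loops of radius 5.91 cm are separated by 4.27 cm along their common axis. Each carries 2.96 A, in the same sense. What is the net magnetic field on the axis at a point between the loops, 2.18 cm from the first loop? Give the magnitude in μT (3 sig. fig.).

B ≈ 52.4 μT

Each loop contributes B = μ₀IR²/[2(R²+z²)^(3/2)] on the axis, with z measured from that loop.
Loop 1 (z = 0.0218 m): B₁ = 2.60×10⁻⁵ T. Loop 2 (z = 0.0209 m): B₂ = 2.64×10⁻⁵ T.
The fields add: B = B₁ + B₂ = 5.24×10⁻⁵ T.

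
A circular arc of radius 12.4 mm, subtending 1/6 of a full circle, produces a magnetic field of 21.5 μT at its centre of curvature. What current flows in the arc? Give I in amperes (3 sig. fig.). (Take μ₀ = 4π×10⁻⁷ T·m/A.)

For a circular arc, B = μ₀Iφ/(4πR) with φ in radians; here φ = 1.047 rad.
So I = 4πRB/(μ₀φ) = 4π × 0.0124 × 2.15×10⁻⁵ / (4π×10⁻⁷ × 1.047) = 2.55 A.

I ≈ 2.55 A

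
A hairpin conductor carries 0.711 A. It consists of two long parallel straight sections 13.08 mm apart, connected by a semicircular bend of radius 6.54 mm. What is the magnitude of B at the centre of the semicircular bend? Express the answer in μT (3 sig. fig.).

B ≈ 55.9 μT

The semicircular arc contributes B_arc = μ₀I·π/(4πR) = μ₀I/(4R) = 3.42×10⁻⁵ T.
Each semi-infinite lead is at perpendicular distance R = 0.00654 m from the centre, with the perpendicular foot at its near end, so it contributes μ₀I/(4πR); both point the same way, together 2.17×10⁻⁵ T.
Arc and leads all point the same direction: B = 3.42×10⁻⁵ + 2.17×10⁻⁵ = 5.59×10⁻⁵ T.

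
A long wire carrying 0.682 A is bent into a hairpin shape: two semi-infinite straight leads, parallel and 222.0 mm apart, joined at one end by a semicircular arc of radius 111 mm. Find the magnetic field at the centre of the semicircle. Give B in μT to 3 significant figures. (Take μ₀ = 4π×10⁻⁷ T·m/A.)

B ≈ 3.16 μT

The semicircular arc contributes B_arc = μ₀I·π/(4πR) = μ₀I/(4R) = 1.93×10⁻⁶ T.
Each semi-infinite lead is at perpendicular distance R = 0.111 m from the centre, with the perpendicular foot at its near end, so it contributes μ₀I/(4πR); both point the same way, together 1.23×10⁻⁶ T.
Arc and leads all point the same direction: B = 1.93×10⁻⁶ + 1.23×10⁻⁶ = 3.16×10⁻⁶ T.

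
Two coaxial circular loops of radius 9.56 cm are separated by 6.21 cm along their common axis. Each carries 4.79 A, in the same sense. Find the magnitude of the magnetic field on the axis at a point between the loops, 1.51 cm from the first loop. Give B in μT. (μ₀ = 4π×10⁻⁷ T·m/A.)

Each loop contributes B = μ₀IR²/[2(R²+z²)^(3/2)] on the axis, with z measured from that loop.
Loop 1 (z = 0.0151 m): B₁ = 3.03×10⁻⁵ T. Loop 2 (z = 0.047 m): B₂ = 2.28×10⁻⁵ T.
The fields add: B = B₁ + B₂ = 5.31×10⁻⁵ T.

B ≈ 53.1 μT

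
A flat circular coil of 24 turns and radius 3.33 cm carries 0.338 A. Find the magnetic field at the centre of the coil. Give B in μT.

For an N-turn flat coil, B = Nμ₀I/(2R) with R = 0.0333 m.
B = 24 × 6.38×10⁻⁶ T = 1.53×10⁻⁴ T.

B ≈ 153 μT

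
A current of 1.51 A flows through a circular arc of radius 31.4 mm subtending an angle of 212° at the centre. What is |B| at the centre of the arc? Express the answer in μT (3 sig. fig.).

B ≈ 17.8 μT

The Biot–Savart field of a circular arc at its centre is B = μ₀Iφ/(4πR), with φ = 3.7 rad.
B = (4π×10⁻⁷ × 1.51 × 3.7) / (4π × 0.0314) = 1.78×10⁻⁵ T.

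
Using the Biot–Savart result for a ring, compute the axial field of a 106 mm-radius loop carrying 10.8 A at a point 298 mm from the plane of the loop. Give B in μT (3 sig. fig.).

On the axis of a circular loop, B = μ₀IR² / [2(R²+z²)^(3/2)].
R² + z² = (0.106)² + (0.298)² = 0.1 m², and (R²+z²)^(3/2) = 3.16×10⁻² m³.
B = (4π×10⁻⁷ × 10.8 × 0.01124) / (2 × 3.16×10⁻²) = 2.41×10⁻⁶ T.

B ≈ 2.41 μT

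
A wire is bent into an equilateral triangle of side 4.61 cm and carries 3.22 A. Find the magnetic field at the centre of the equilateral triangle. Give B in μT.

Each side is a finite straight segment at perpendicular distance d = a/(2 tan(π/3)) = 0.01331 m from the centre, with end-angles ±π/3.
One side contributes B₁ = (μ₀I/4πd)·2 sin(π/3) = 4.19×10⁻⁵ T.
All 3 sides add in the same direction: B = 3 × 4.19×10⁻⁵ = 1.26×10⁻⁴ T.

B ≈ 126 μT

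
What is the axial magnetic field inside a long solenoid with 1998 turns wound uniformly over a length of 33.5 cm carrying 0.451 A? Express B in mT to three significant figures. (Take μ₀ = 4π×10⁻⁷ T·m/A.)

B ≈ 3.38 mT

Inside a long solenoid, B = μ₀nI with n = 5964 turns/m.
B = 4π×10⁻⁷ × 5964 × 0.451 = 3.38×10⁻³ T.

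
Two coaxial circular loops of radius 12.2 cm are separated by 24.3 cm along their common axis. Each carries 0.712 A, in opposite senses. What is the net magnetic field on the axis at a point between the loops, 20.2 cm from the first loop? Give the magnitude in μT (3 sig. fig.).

Each loop contributes B = μ₀IR²/[2(R²+z²)^(3/2)] on the axis, with z measured from that loop.
Loop 1 (z = 0.202 m): B₁ = 5.07×10⁻⁷ T. Loop 2 (z = 0.041 m): B₂ = 3.12×10⁻⁶ T.
The fields oppose: B = |B₁ − B₂| = 2.62×10⁻⁶ T.

B ≈ 2.62 μT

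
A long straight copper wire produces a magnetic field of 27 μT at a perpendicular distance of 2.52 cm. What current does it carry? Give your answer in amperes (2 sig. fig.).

I ≈ 3.4 A

For a long straight wire B = μ₀I/(2πd), so I = 2πdB/μ₀.
I = 2π × 0.0252 × 2.70×10⁻⁵ / (4π×10⁻⁷) = 3.40 A.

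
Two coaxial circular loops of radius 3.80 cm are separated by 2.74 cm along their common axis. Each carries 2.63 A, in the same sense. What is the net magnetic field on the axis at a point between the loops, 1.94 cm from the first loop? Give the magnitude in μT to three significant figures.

B ≈ 71.5 μT

Each loop contributes B = μ₀IR²/[2(R²+z²)^(3/2)] on the axis, with z measured from that loop.
Loop 1 (z = 0.0194 m): B₁ = 3.07×10⁻⁵ T. Loop 2 (z = 0.008 m): B₂ = 4.07×10⁻⁵ T.
The fields add: B = B₁ + B₂ = 7.15×10⁻⁵ T.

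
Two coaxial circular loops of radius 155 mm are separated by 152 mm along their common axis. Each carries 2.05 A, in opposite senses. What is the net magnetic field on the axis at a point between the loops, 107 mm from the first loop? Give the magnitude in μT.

Each loop contributes B = μ₀IR²/[2(R²+z²)^(3/2)] on the axis, with z measured from that loop.
Loop 1 (z = 0.107 m): B₁ = 4.63×10⁻⁶ T. Loop 2 (z = 0.045 m): B₂ = 7.36×10⁻⁶ T.
The fields oppose: B = |B₁ − B₂| = 2.73×10⁻⁶ T.

B ≈ 2.73 μT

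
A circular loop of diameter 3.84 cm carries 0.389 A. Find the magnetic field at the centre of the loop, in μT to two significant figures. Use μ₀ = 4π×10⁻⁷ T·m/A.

At the centre of a circular loop the Biot–Savart law gives B = μ₀I/(2R) (so R = 0.0192 m).
B = (4π×10⁻⁷ × 0.389) / (2 × 0.0192) = 1.27×10⁻⁵ T.

B ≈ 13 μT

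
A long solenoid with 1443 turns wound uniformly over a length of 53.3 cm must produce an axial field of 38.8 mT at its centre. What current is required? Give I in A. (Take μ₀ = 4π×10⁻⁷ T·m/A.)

I ≈ 11.4 A

Inside a long solenoid B = μ₀nI with n = 2707 m⁻¹, so I = B/(μ₀n).
I = 3.88×10⁻² / (4π×10⁻⁷ × 2707) = 11.4 A.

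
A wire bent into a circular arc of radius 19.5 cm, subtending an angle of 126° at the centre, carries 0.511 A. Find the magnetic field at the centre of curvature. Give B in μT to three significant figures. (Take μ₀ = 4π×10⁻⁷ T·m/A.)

The Biot–Savart field of a circular arc at its centre is B = μ₀Iφ/(4πR), with φ = 2.199 rad.
B = (4π×10⁻⁷ × 0.511 × 2.199) / (4π × 0.195) = 5.76×10⁻⁷ T.

B ≈ 0.576 μT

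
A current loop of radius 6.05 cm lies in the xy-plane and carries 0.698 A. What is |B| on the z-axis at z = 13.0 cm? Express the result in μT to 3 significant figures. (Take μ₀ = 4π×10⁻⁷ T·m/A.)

On the axis of a circular loop, B = μ₀IR² / [2(R²+z²)^(3/2)].
R² + z² = (0.0605)² + (0.13)² = 0.02056 m², and (R²+z²)^(3/2) = 2.95×10⁻³ m³.
B = (4π×10⁻⁷ × 0.698 × 0.00366) / (2 × 2.95×10⁻³) = 5.45×10⁻⁷ T.

B ≈ 0.545 μT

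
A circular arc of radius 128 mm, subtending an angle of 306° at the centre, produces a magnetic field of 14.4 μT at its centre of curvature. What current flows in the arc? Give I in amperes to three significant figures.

For a circular arc, B = μ₀Iφ/(4πR) with φ in radians; here φ = 5.341 rad.
So I = 4πRB/(μ₀φ) = 4π × 0.128 × 1.44×10⁻⁵ / (4π×10⁻⁷ × 5.341) = 3.45 A.

I ≈ 3.45 A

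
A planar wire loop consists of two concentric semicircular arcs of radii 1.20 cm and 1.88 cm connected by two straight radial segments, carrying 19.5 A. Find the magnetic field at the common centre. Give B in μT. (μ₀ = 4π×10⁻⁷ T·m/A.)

B ≈ 185 μT

The radial connectors point toward the centre, so dl × r̂ = 0 and they contribute nothing.
Each semicircle gives μ₀I/(4R): inner arc 5.11×10⁻⁴ T, outer arc 3.26×10⁻⁴ T.
The two arcs carry current in opposite angular senses, so their fields oppose: B = |5.11×10⁻⁴ − 3.26×10⁻⁴| = 1.85×10⁻⁴ T.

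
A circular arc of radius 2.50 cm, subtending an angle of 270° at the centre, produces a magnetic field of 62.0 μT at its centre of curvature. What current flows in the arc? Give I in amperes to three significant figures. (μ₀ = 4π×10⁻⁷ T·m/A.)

For a circular arc, B = μ₀Iφ/(4πR) with φ in radians; here φ = 4.712 rad.
So I = 4πRB/(μ₀φ) = 4π × 0.025 × 6.20×10⁻⁵ / (4π×10⁻⁷ × 4.712) = 3.29 A.

I ≈ 3.29 A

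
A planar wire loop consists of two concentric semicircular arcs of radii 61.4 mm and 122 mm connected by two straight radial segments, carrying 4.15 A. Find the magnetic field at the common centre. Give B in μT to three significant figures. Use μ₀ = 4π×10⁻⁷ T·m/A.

B ≈ 10.5 μT

The radial connectors point toward the centre, so dl × r̂ = 0 and they contribute nothing.
Each semicircle gives μ₀I/(4R): inner arc 2.12×10⁻⁵ T, outer arc 1.07×10⁻⁵ T.
The two arcs carry current in opposite angular senses, so their fields oppose: B = |2.12×10⁻⁵ − 1.07×10⁻⁵| = 1.05×10⁻⁵ T.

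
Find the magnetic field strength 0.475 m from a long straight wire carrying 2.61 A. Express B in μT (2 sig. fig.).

For an infinitely long straight wire, B = μ₀I/(2πd).
B = (4π×10⁻⁷ × 2.61) / (2π × 0.475) = 1.10×10⁻⁶ T.

B ≈ 1.1 μT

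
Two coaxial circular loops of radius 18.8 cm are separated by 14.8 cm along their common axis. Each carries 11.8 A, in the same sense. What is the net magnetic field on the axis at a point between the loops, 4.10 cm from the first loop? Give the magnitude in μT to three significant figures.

Each loop contributes B = μ₀IR²/[2(R²+z²)^(3/2)] on the axis, with z measured from that loop.
Loop 1 (z = 0.041 m): B₁ = 3.68×10⁻⁵ T. Loop 2 (z = 0.107 m): B₂ = 2.59×10⁻⁵ T.
The fields add: B = B₁ + B₂ = 6.27×10⁻⁵ T.

B ≈ 62.7 μT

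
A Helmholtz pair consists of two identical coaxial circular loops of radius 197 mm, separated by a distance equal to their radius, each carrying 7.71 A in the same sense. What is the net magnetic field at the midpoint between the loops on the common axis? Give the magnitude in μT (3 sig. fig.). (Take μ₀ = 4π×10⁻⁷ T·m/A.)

Each loop contributes B = μ₀IR²/[2(R²+z²)^(3/2)] on the axis, with z measured from that loop.
Loop 1 (z = 0.0985 m): B₁ = 1.76×10⁻⁵ T. Loop 2 (z = 0.0985 m): B₂ = 1.76×10⁻⁵ T.
The fields add: B = B₁ + B₂ = 3.52×10⁻⁵ T.

B ≈ 35.2 μT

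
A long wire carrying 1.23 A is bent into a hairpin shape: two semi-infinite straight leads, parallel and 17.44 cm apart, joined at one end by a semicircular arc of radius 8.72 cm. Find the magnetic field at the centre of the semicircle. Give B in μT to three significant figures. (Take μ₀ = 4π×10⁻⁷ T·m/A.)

The semicircular arc contributes B_arc = μ₀I·π/(4πR) = μ₀I/(4R) = 4.43×10⁻⁶ T.
Each semi-infinite lead is at perpendicular distance R = 0.0872 m from the centre, with the perpendicular foot at its near end, so it contributes μ₀I/(4πR); both point the same way, together 2.82×10⁻⁶ T.
Arc and leads all point the same direction: B = 4.43×10⁻⁶ + 2.82×10⁻⁶ = 7.25×10⁻⁶ T.

B ≈ 7.25 μT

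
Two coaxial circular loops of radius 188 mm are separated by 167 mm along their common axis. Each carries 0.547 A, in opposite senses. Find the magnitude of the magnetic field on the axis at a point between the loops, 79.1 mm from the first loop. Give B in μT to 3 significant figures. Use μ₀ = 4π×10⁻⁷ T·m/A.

B ≈ 0.0726 μT

Each loop contributes B = μ₀IR²/[2(R²+z²)^(3/2)] on the axis, with z measured from that loop.
Loop 1 (z = 0.0791 m): B₁ = 1.43×10⁻⁶ T. Loop 2 (z = 0.0879 m): B₂ = 1.36×10⁻⁶ T.
The fields oppose: B = |B₁ − B₂| = 7.26×10⁻⁸ T.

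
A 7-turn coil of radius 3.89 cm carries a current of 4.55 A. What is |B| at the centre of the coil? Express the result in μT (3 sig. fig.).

For an N-turn flat coil, B = Nμ₀I/(2R) with R = 0.0389 m.
B = 7 × 7.35×10⁻⁵ T = 5.14×10⁻⁴ T.

B ≈ 514 μT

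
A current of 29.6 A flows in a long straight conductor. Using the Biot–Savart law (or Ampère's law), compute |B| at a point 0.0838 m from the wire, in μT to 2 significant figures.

B ≈ 71 μT

For an infinitely long straight wire, B = μ₀I/(2πd).
B = (4π×10⁻⁷ × 29.6) / (2π × 0.0838) = 7.06×10⁻⁵ T.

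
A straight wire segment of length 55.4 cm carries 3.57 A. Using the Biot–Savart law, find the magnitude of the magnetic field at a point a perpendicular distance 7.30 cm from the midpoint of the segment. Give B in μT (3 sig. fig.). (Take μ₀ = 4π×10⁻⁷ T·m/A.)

For a finite straight segment, B = (μ₀I/4πd)(sinθ₁ + sinθ₂), where θ₁, θ₂ are the angles from the perpendicular to each end.
The perpendicular from the point meets the wire at its midpoint, so each end is L/2 = 0.277 m away along the wire.
sinθ₁ = 0.277/√(0.277²+0.073²) = 0.9670; sinθ₂ = 0.277/√(0.277²+0.073²) = 0.9670.
B = (4π×10⁻⁷ × 3.57) / (4π × 0.073) × (0.9670 + 0.9670) = 9.46×10⁻⁶ T.

B ≈ 9.46 μT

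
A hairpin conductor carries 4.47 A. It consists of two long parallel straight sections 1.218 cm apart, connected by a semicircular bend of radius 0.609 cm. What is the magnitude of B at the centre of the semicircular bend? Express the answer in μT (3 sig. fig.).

The semicircular arc contributes B_arc = μ₀I·π/(4πR) = μ₀I/(4R) = 2.31×10⁻⁴ T.
Each semi-infinite lead is at perpendicular distance R = 0.00609 m from the centre, with the perpendicular foot at its near end, so it contributes μ₀I/(4πR); both point the same way, together 1.47×10⁻⁴ T.
Arc and leads all point the same direction: B = 2.31×10⁻⁴ + 1.47×10⁻⁴ = 3.77×10⁻⁴ T.

B ≈ 377 μT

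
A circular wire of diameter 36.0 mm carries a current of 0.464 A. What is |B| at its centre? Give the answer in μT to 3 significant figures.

At the centre of a circular loop the Biot–Savart law gives B = μ₀I/(2R) (so R = 0.018 m).
B = (4π×10⁻⁷ × 0.464) / (2 × 0.018) = 1.62×10⁻⁵ T.

B ≈ 16.2 μT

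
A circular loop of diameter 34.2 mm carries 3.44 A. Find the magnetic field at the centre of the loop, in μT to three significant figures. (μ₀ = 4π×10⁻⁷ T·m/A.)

At the centre of a circular loop the Biot–Savart law gives B = μ₀I/(2R) (so R = 0.0171 m).
B = (4π×10⁻⁷ × 3.44) / (2 × 0.0171) = 1.26×10⁻⁴ T.

B ≈ 126 μT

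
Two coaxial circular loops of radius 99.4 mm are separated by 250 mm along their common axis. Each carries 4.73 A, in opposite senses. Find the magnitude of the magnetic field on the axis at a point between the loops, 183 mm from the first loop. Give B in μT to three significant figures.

B ≈ 13.8 μT

Each loop contributes B = μ₀IR²/[2(R²+z²)^(3/2)] on the axis, with z measured from that loop.
Loop 1 (z = 0.183 m): B₁ = 3.25×10⁻⁶ T. Loop 2 (z = 0.067 m): B₂ = 1.70×10⁻⁵ T.
The fields oppose: B = |B₁ − B₂| = 1.38×10⁻⁵ T.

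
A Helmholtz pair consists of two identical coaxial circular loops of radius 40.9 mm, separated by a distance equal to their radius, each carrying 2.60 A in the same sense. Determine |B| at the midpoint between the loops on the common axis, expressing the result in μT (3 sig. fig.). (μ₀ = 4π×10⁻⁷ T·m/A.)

Each loop contributes B = μ₀IR²/[2(R²+z²)^(3/2)] on the axis, with z measured from that loop.
Loop 1 (z = 0.02045 m): B₁ = 2.86×10⁻⁵ T. Loop 2 (z = 0.02045 m): B₂ = 2.86×10⁻⁵ T.
The fields add: B = B₁ + B₂ = 5.72×10⁻⁵ T.

B ≈ 57.2 μT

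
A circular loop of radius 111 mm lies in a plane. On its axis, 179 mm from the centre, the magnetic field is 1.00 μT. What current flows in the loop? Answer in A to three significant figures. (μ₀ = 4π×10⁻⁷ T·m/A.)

I ≈ 1.21 A

On the axis of a loop, B = μ₀IR²/[2(R²+z²)^(3/2)], so I = 2B(R²+z²)^(3/2)/(μ₀R²).
R² + z² = 0.01232 + 0.03204 = 0.04436 m²; raised to 3/2 gives 9.34×10⁻³ m³.
I = 2 × 1.00×10⁻⁶ × 9.34×10⁻³ / (1.26×10⁻⁶ × 0.01232) = 1.21 A.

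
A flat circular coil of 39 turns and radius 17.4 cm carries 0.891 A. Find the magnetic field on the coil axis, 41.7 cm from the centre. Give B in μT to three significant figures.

For an N-turn flat coil, B = Nμ₀IR²/[2(R²+z²)^(3/2)] with R = 0.174 m, z = 0.417 m.
B = 39 × 1.84×10⁻⁷ T = 7.17×10⁻⁶ T.

B ≈ 7.17 μT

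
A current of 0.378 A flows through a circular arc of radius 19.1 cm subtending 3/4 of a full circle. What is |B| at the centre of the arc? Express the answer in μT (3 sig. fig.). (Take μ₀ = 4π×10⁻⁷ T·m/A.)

The Biot–Savart field of a circular arc at its centre is B = μ₀Iφ/(4πR), with φ = 4.712 rad.
B = (4π×10⁻⁷ × 0.378 × 4.712) / (4π × 0.191) = 9.33×10⁻⁷ T.

B ≈ 0.933 μT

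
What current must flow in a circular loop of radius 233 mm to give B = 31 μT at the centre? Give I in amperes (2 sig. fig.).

I ≈ 11 A

At the centre of a circular loop B = μ₀I/(2R), so I = 2RB/μ₀.
With R = 0.233 m, I = 2 × 0.233 × 3.10×10⁻⁵ / (4π×10⁻⁷) = 11.5 A.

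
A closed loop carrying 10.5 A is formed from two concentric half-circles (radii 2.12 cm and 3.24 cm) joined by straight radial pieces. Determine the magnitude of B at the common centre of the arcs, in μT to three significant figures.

B ≈ 53.8 μT

The radial connectors point toward the centre, so dl × r̂ = 0 and they contribute nothing.
Each semicircle gives μ₀I/(4R): inner arc 1.56×10⁻⁴ T, outer arc 1.02×10⁻⁴ T.
The two arcs carry current in opposite angular senses, so their fields oppose: B = |1.56×10⁻⁴ − 1.02×10⁻⁴| = 5.38×10⁻⁵ T.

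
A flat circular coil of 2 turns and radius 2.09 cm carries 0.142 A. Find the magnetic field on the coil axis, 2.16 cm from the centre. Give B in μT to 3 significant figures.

For an N-turn flat coil, B = Nμ₀IR²/[2(R²+z²)^(3/2)] with R = 0.0209 m, z = 0.0216 m.
B = 2 × 1.44×10⁻⁶ T = 2.87×10⁻⁶ T.

B ≈ 2.87 μT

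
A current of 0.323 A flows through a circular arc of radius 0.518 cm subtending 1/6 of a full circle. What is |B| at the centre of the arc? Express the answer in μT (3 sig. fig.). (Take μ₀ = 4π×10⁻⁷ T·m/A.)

B ≈ 6.53 μT

The Biot–Savart field of a circular arc at its centre is B = μ₀Iφ/(4πR), with φ = 1.047 rad.
B = (4π×10⁻⁷ × 0.323 × 1.047) / (4π × 0.00518) = 6.53×10⁻⁶ T.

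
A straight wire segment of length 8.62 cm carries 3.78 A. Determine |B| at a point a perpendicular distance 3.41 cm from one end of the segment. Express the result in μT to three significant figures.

B ≈ 10.3 μT

For a finite straight segment, B = (μ₀I/4πd)(sinθ₁ + sinθ₂), where θ₁, θ₂ are the angles from the perpendicular to each end.
The perpendicular foot is at one end, so the two end-offsets along the wire are 0 and L = 0.0862 m.
sinθ₁ = 0/√(0²+0.0341²) = 0.0000; sinθ₂ = 0.0862/√(0.0862²+0.0341²) = 0.9299.
B = (4π×10⁻⁷ × 3.78) / (4π × 0.0341) × (0.0000 + 0.9299) = 1.03×10⁻⁵ T.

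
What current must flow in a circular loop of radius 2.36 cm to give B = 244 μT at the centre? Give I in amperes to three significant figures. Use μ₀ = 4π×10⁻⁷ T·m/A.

At the centre of a circular loop B = μ₀I/(2R), so I = 2RB/μ₀.
With R = 0.0236 m, I = 2 × 0.0236 × 2.44×10⁻⁴ / (4π×10⁻⁷) = 9.16 A.

I ≈ 9.16 A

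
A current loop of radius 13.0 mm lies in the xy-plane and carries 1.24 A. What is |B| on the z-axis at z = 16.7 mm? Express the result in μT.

On the axis of a circular loop, B = μ₀IR² / [2(R²+z²)^(3/2)].
R² + z² = (0.013)² + (0.0167)² = 0.0004479 m², and (R²+z²)^(3/2) = 9.48×10⁻⁶ m³.
B = (4π×10⁻⁷ × 1.24 × 0.000169) / (2 × 9.48×10⁻⁶) = 1.39×10⁻⁵ T.

B ≈ 13.9 μT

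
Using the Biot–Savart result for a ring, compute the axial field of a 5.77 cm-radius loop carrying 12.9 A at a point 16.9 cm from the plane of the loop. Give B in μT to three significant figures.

On the axis of a circular loop, B = μ₀IR² / [2(R²+z²)^(3/2)].
R² + z² = (0.0577)² + (0.169)² = 0.03189 m², and (R²+z²)^(3/2) = 5.69×10⁻³ m³.
B = (4π×10⁻⁷ × 12.9 × 0.003329) / (2 × 5.69×10⁻³) = 4.74×10⁻⁶ T.

B ≈ 4.74 μT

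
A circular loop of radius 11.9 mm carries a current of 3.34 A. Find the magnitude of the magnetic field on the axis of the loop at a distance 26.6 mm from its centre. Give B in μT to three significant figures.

B ≈ 12.0 μT

On the axis of a circular loop, B = μ₀IR² / [2(R²+z²)^(3/2)].
R² + z² = (0.0119)² + (0.0266)² = 0.0008492 m², and (R²+z²)^(3/2) = 2.47×10⁻⁵ m³.
B = (4π×10⁻⁷ × 3.34 × 0.0001416) / (2 × 2.47×10⁻⁵) = 1.20×10⁻⁵ T.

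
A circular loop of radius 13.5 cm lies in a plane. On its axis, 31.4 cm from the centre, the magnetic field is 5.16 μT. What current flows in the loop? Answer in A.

On the axis of a loop, B = μ₀IR²/[2(R²+z²)^(3/2)], so I = 2B(R²+z²)^(3/2)/(μ₀R²).
R² + z² = 0.01823 + 0.0986 = 0.1168 m²; raised to 3/2 gives 3.99×10⁻² m³.
I = 2 × 5.16×10⁻⁶ × 3.99×10⁻² / (1.26×10⁻⁶ × 0.01823) = 18.0 A.

I ≈ 18.0 A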